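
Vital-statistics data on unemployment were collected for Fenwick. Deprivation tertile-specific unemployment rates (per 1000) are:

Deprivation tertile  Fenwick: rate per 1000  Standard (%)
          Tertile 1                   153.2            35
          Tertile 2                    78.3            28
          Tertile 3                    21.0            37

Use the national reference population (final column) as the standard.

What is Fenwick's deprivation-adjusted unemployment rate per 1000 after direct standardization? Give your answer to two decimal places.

83.31

Standard weights: 0.35, 0.28, 0.37.
Standardized rate: 0.3500×153.2 + 0.2800×78.3 + 0.3700×21.0 = 83.3140 per 1000.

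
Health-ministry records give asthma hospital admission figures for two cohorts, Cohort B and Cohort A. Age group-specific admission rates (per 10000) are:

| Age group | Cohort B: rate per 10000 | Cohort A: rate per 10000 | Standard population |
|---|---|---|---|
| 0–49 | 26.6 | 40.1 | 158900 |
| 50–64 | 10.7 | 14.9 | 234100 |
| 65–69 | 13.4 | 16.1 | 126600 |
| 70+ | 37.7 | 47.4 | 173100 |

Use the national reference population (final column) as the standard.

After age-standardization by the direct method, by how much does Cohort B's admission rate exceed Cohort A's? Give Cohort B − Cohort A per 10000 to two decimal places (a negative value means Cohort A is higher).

-7.43

Standard total = 692700; weights = 0.2294, 0.3380, 0.1828, 0.2499.
Cohort B: 0.2294×26.6 + 0.3380×10.7 + 0.1828×13.4 + 0.2499×37.7 = 21.5879 per 10000.
Cohort A: 0.2294×40.1 + 0.3380×14.9 + 0.1828×16.1 + 0.2499×47.4 = 29.0215 per 10000.
Difference = 21.5879 − 29.0215 = -7.4336.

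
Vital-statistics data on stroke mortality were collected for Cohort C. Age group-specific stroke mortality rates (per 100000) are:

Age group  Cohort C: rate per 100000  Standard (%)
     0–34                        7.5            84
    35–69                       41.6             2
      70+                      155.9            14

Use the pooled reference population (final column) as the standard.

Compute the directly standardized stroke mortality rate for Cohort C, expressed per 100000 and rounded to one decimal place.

Standard weights: 0.84, 0.02, 0.14.
Standardized rate: 0.8400×7.5 + 0.0200×41.6 + 0.1400×155.9 = 28.9580 per 100000.

29.0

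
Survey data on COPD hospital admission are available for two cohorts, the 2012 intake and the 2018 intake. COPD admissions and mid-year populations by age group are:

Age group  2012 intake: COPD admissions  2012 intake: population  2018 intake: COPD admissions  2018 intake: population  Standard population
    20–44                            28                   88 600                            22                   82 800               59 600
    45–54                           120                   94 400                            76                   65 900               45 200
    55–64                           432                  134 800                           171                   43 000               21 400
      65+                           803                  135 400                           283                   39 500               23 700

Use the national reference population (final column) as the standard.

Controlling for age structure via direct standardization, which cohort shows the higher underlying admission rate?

2018 intake

Age-specific rates per 10 000 for the 2012 intake: 3.16, 12.71, 32.05, 59.31.
For the 2018 intake: 2.66, 11.53, 39.77, 71.65.
Standard total = 149 900; weights = 0.3976, 0.3015, 0.1428, 0.1581.
The 2012 intake: 0.3976×3.16 + 0.3015×12.71 + 0.1428×32.05 + 0.1581×59.31 = 19.0413 per 10 000.
The 2018 intake: 0.3976×2.66 + 0.3015×11.53 + 0.1428×39.77 + 0.1581×71.65 = 21.5387 per 10 000.
The crude rates (30.52 vs 23.88) would put the 2012 intake higher, but that reflects its age composition; once standardized to a common age structure, the 2018 intake has the higher underlying rate.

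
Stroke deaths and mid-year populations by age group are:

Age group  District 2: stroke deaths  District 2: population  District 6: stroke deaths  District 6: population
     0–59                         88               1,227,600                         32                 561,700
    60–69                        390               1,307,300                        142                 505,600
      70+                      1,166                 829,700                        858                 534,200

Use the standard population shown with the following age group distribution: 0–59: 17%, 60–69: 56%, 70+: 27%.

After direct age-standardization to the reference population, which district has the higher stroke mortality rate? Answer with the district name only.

Age-specific rates per 100,000 for District 2: 7.17, 29.83, 140.53.
For District 6: 5.70, 28.09, 160.61.
Standard weights: 0.17, 0.56, 0.27.
District 2: 0.1700×7.17 + 0.5600×29.83 + 0.2700×140.53 = 55.8687 per 100,000.
District 6: 0.1700×5.70 + 0.5600×28.09 + 0.2700×160.61 = 60.0621 per 100,000.

District 6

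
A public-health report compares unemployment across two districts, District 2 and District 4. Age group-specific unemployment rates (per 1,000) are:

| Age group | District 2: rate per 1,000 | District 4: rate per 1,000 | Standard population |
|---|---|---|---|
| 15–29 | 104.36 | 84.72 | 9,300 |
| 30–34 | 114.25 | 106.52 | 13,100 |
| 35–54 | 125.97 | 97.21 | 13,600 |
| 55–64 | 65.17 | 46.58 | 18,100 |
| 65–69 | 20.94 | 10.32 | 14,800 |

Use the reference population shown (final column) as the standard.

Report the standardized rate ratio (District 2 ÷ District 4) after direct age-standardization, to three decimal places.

1.260

Standard total = 68,900; weights = 0.1350, 0.1901, 0.1974, 0.2627, 0.2148.
District 2: 0.1350×104.36 + 0.1901×114.25 + 0.1974×125.97 + 0.2627×65.17 + 0.2148×20.94 = 82.2918 per 1,000.
District 4: 0.1350×84.72 + 0.1901×106.52 + 0.1974×97.21 + 0.2627×46.58 + 0.2148×10.32 = 65.3294 per 1,000.
Ratio = 82.2918 ÷ 65.3294 = 1.25964.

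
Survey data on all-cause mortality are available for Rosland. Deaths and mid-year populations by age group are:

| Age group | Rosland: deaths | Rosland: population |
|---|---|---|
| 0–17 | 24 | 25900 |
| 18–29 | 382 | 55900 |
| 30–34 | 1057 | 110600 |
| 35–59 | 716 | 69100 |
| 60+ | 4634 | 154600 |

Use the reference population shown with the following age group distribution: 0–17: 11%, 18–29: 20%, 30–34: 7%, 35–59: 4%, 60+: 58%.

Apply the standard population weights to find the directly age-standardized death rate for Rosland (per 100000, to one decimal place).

1993.7

Age-specific rates per 100000 for Rosland: 92.66, 683.36, 955.70, 1036.18, 2997.41.
Standard weights: 0.11, 0.20, 0.07, 0.04, 0.58.
Standardized rate: 0.1100×92.66 + 0.2000×683.36 + 0.0700×955.70 + 0.0400×1036.18 + 0.5800×2997.41 = 1993.7109 per 100000.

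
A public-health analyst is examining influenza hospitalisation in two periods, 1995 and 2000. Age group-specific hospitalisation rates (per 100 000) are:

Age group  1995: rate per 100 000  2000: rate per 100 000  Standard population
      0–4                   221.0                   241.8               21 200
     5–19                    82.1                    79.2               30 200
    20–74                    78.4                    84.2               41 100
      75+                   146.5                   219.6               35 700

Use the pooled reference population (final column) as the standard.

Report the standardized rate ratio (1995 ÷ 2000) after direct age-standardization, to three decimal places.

Standard total = 128 200; weights = 0.1654, 0.2356, 0.3206, 0.2785.
1995: 0.1654×221.0 + 0.2356×82.1 + 0.3206×78.4 + 0.2785×146.5 = 121.8168 per 100 000.
2000: 0.1654×241.8 + 0.2356×79.2 + 0.3206×84.2 + 0.2785×219.6 = 146.7889 per 100 000.
Ratio = 121.8168 ÷ 146.7889 = 0.82988.

0.830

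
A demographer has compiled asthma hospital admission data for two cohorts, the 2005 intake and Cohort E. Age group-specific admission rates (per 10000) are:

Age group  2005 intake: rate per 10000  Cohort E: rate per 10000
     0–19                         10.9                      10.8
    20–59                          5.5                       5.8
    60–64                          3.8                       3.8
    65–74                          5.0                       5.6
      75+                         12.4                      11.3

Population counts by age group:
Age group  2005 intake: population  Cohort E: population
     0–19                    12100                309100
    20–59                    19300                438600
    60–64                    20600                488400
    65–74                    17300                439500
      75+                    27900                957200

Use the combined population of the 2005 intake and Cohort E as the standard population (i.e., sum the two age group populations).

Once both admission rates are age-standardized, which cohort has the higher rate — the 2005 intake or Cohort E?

2005 intake

Combined standard total = 2730000; weights = 0.1177, 0.1677, 0.1864, 0.1673, 0.3608.
The 2005 intake: 0.1177×10.9 + 0.1677×5.5 + 0.1864×3.8 + 0.1673×5.0 + 0.3608×12.4 = 8.2245 per 10000.
Cohort E: 0.1177×10.8 + 0.1677×5.8 + 0.1864×3.8 + 0.1673×5.6 + 0.3608×11.3 = 7.9666 per 10000.
The crude rates (7.70 vs 7.98) would put Cohort E higher, but that reflects its age composition; once standardized to a common age structure, the 2005 intake has the higher underlying rate.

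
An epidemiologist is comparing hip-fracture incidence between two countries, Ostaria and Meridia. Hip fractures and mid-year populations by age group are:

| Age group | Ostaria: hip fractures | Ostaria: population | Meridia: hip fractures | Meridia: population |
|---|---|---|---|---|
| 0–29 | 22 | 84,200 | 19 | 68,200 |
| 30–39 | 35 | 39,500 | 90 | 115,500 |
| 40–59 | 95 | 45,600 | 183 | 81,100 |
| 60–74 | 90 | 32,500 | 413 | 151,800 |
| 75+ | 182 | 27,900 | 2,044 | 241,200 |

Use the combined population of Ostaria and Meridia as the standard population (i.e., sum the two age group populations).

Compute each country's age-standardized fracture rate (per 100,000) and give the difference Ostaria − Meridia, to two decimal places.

Age-specific rates per 100,000 for Ostaria: 26.13, 88.61, 208.33, 276.92, 652.33.
For Meridia: 27.86, 77.92, 225.65, 272.07, 847.43.
Combined standard total = 887,500; weights = 0.1717, 0.1746, 0.1428, 0.2077, 0.3032.
Ostaria: 0.1717×26.13 + 0.1746×88.61 + 0.1428×208.33 + 0.2077×276.92 + 0.3032×652.33 = 305.0037 per 100,000.
Meridia: 0.1717×27.86 + 0.1746×77.92 + 0.1428×225.65 + 0.2077×272.07 + 0.3032×847.43 = 364.0549 per 100,000.
Difference = 305.0037 − 364.0549 = -59.0511.

-59.05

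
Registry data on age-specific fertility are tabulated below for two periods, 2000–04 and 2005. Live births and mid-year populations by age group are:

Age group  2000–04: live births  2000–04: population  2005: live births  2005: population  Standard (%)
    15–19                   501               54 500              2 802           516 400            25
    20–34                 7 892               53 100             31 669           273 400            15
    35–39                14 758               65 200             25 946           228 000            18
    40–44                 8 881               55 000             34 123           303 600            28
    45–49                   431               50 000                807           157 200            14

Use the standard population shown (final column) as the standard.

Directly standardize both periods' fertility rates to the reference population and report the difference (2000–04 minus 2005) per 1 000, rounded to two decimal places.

40.35

Age-specific rates per 1 000 for 2000–04: 9.193, 148.625, 226.350, 161.473, 8.620.
For 2005: 5.426, 115.834, 113.798, 112.395, 5.134.
Standard weights: 0.25, 0.15, 0.18, 0.28, 0.14.
2000–04: 0.2500×9.193 + 0.1500×148.625 + 0.1800×226.350 + 0.2800×161.473 + 0.1400×8.620 = 111.7541 per 1 000.
2005: 0.2500×5.426 + 0.1500×115.834 + 0.1800×113.798 + 0.2800×112.395 + 0.1400×5.134 = 71.4045 per 1 000.
Difference = 111.7541 − 71.4045 = 40.3496.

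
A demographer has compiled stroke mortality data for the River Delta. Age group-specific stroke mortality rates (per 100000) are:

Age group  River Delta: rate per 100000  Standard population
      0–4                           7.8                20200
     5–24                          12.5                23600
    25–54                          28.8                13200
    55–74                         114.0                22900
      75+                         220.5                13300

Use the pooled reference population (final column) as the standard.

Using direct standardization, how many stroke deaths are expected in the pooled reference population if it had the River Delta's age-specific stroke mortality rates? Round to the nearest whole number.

64

Expected stroke deaths = Σ (standard pop × age-specific rate ÷ 100000)
= 20200×7.8/100000 + 23600×12.5/100000 + 13200×28.8/100000 + 22900×114.0/100000 + 13300×220.5/100000
= 1.58 + 2.95 + 3.80 + 26.11 + 29.33 = 63.76.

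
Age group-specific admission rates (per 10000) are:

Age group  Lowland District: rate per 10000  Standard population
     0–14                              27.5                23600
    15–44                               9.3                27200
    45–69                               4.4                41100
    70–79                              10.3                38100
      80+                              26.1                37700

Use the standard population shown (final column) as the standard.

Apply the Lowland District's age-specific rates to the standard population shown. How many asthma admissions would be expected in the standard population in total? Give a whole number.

Expected asthma admissions = Σ (standard pop × age-specific rate ÷ 10000)
= 23600×27.5/10000 + 27200×9.3/10000 + 41100×4.4/10000 + 38100×10.3/10000 + 37700×26.1/10000
= 64.90 + 25.30 + 18.08 + 39.24 + 98.40 = 245.92.

246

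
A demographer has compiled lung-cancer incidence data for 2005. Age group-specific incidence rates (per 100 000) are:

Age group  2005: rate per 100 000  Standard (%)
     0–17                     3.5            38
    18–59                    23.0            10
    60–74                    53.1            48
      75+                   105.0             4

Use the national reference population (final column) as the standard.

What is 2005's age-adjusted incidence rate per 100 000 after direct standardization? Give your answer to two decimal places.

Standard weights: 0.38, 0.10, 0.48, 0.04.
Standardized rate: 0.3800×3.5 + 0.1000×23.0 + 0.4800×53.1 + 0.0400×105.0 = 33.3180 per 100 000.

33.32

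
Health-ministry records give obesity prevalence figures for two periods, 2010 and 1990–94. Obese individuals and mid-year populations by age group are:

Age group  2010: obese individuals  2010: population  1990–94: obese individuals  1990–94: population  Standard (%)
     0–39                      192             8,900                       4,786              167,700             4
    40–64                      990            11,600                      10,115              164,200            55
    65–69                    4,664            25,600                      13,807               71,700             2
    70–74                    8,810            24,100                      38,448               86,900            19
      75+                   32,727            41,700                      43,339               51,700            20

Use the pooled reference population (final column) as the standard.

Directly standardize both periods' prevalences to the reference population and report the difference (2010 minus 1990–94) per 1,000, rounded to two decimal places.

-12.73

Age-specific rates per 1,000 for 2010: 21.573, 85.345, 182.188, 365.560, 784.820.
For 1990–94: 28.539, 61.602, 192.566, 442.440, 838.279.
Standard weights: 0.04, 0.55, 0.02, 0.19, 0.20.
2010: 0.0400×21.573 + 0.5500×85.345 + 0.0200×182.188 + 0.1900×365.560 + 0.2000×784.820 = 277.8668 per 1,000.
1990–94: 0.0400×28.539 + 0.5500×61.602 + 0.0200×192.566 + 0.1900×442.440 + 0.2000×838.279 = 290.5931 per 1,000.
Difference = 277.8668 − 290.5931 = -12.7263.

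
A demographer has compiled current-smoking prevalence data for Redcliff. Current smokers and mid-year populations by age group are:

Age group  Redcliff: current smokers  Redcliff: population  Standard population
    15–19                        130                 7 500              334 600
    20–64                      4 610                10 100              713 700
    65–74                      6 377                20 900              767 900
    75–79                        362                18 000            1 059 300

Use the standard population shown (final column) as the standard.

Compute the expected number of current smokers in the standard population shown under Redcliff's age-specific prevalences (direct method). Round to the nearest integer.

Age-specific rates per 1 000 for Redcliff: 17.333, 456.436, 305.120, 20.111.
Expected current smokers = Σ (standard pop × age-specific rate ÷ 1 000)
= 334 600×17.333/1 000 + 713 700×456.436/1 000 + 767 900×305.120/1 000 + 1 059 300×20.111/1 000
= 5799.73 + 325758.12 + 234301.35 + 21303.70 = 587162.91.

587163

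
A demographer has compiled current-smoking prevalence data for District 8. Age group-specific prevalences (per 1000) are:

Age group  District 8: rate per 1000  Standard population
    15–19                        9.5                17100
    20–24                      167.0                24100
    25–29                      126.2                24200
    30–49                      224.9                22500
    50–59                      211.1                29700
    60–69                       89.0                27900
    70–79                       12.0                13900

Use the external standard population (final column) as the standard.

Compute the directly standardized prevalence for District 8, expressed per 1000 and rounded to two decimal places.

133.13

Standard total = 159400; weights = 0.1073, 0.1512, 0.1518, 0.1412, 0.1863, 0.1750, 0.0872.
Standardized rate: 0.1073×9.5 + 0.1512×167.0 + 0.1518×126.2 + 0.1412×224.9 + 0.1863×211.1 + 0.1750×89.0 + 0.0872×12.0 = 133.1306 per 1000.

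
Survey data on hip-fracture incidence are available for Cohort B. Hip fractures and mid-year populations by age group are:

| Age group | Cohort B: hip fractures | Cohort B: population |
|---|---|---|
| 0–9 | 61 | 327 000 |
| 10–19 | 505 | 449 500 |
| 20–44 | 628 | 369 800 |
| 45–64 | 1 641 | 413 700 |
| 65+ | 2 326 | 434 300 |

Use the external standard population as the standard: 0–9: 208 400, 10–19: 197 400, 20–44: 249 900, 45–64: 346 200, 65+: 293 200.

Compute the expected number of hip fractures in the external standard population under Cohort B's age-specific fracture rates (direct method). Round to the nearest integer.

3629

Age-specific rates per 100 000 for Cohort B: 18.65, 112.35, 169.82, 396.66, 535.57.
Expected hip fractures = Σ (standard pop × age-specific rate ÷ 100 000)
= 208 400×18.65/100 000 + 197 400×112.35/100 000 + 249 900×169.82/100 000 + 346 200×396.66/100 000 + 293 200×535.57/100 000
= 38.88 + 221.77 + 424.38 + 1373.25 + 1570.30 = 3628.59.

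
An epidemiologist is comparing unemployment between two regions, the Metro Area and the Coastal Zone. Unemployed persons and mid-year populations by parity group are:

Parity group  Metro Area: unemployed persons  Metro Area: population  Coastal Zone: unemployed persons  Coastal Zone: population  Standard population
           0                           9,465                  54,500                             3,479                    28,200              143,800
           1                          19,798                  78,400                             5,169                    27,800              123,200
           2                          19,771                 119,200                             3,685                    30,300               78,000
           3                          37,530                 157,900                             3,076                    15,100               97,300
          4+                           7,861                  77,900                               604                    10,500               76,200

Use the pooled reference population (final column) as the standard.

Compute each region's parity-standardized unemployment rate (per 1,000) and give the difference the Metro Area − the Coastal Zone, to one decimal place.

49.2

Parity-specific rates per 1,000 for the Metro Area: 173.670, 252.526, 165.864, 237.682, 100.911.
For the Coastal Zone: 123.369, 185.935, 121.617, 203.709, 57.524.
Standard total = 518,500; weights = 0.2773, 0.2376, 0.1504, 0.1877, 0.1470.
The Metro Area: 0.2773×173.670 + 0.2376×252.526 + 0.1504×165.864 + 0.1877×237.682 + 0.1470×100.911 = 192.5519 per 1,000.
The Coastal Zone: 0.2773×123.369 + 0.2376×185.935 + 0.1504×121.617 + 0.1877×203.709 + 0.1470×57.524 = 143.3712 per 1,000.
Difference = 192.5519 − 143.3712 = 49.1807.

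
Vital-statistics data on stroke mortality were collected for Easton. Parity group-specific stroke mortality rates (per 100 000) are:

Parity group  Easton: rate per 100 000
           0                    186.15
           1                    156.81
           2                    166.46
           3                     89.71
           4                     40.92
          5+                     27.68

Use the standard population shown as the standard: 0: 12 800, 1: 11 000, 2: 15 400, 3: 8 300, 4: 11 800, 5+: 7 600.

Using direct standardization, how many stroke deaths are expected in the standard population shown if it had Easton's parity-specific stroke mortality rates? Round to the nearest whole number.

81

Expected stroke deaths = Σ (standard pop × parity-specific rate ÷ 100 000)
= 12 800×186.15/100 000 + 11 000×156.81/100 000 + 15 400×166.46/100 000 + 8 300×89.71/100 000 + 11 800×40.92/100 000 + 7 600×27.68/100 000
= 23.83 + 17.25 + 25.63 + 7.45 + 4.83 + 2.10 = 81.09.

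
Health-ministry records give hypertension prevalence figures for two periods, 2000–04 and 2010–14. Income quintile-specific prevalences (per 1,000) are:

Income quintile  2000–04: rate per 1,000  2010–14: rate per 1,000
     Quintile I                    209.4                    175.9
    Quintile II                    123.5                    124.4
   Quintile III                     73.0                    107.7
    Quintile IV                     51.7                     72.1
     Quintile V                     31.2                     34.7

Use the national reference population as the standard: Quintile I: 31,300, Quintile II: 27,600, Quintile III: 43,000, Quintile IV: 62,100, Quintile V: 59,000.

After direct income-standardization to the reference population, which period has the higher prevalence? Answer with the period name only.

2010–14

Standard total = 223,000; weights = 0.1404, 0.1238, 0.1928, 0.2785, 0.2646.
2000–04: 0.1404×209.4 + 0.1238×123.5 + 0.1928×73.0 + 0.2785×51.7 + 0.2646×31.2 = 81.4044 per 1,000.
2010–14: 0.1404×175.9 + 0.1238×124.4 + 0.1928×107.7 + 0.2785×72.1 + 0.2646×34.7 = 90.1117 per 1,000.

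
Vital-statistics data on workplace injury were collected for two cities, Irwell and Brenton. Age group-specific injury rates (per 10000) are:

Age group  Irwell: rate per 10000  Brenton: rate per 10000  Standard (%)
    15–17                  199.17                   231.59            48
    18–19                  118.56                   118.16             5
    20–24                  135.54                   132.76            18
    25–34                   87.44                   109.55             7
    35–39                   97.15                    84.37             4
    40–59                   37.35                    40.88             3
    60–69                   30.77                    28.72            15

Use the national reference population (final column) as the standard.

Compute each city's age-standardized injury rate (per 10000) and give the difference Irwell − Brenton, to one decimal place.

-15.9

Standard weights: 0.48, 0.05, 0.18, 0.07, 0.04, 0.03, 0.15.
Irwell: 0.4800×199.17 + 0.0500×118.56 + 0.1800×135.54 + 0.0700×87.44 + 0.0400×97.15 + 0.0300×37.35 + 0.1500×30.77 = 141.6696 per 10000.
Brenton: 0.4800×231.59 + 0.0500×118.16 + 0.1800×132.76 + 0.0700×109.55 + 0.0400×84.37 + 0.0300×40.88 + 0.1500×28.72 = 157.5457 per 10000.
Difference = 141.6696 − 157.5457 = -15.8761.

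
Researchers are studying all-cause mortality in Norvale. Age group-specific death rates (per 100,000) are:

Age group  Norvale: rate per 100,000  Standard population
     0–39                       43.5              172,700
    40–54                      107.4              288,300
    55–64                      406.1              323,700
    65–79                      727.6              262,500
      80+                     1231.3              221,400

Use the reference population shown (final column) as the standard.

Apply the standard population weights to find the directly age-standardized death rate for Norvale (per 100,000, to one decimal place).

Standard total = 1,268,600; weights = 0.1361, 0.2273, 0.2552, 0.2069, 0.1745.
Standardized rate: 0.1361×43.5 + 0.2273×107.4 + 0.2552×406.1 + 0.2069×727.6 + 0.1745×1231.3 = 499.3972 per 100,000.

499.4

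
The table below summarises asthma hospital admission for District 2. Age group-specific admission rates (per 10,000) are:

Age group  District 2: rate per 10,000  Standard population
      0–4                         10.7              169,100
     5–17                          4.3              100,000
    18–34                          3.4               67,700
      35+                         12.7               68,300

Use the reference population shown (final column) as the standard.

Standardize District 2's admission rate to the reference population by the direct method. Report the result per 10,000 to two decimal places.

8.24

Standard total = 405,100; weights = 0.4174, 0.2469, 0.1671, 0.1686.
Standardized rate: 0.4174×10.7 + 0.2469×4.3 + 0.1671×3.4 + 0.1686×12.7 = 8.2374 per 10,000.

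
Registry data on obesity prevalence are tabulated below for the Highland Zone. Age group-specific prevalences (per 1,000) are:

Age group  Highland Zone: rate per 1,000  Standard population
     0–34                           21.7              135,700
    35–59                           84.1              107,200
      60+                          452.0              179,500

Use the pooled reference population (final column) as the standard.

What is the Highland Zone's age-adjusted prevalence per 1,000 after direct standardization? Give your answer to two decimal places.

Standard total = 422,400; weights = 0.3213, 0.2538, 0.4250.
Standardized rate: 0.3213×21.7 + 0.2538×84.1 + 0.4250×452.0 = 220.3935 per 1,000.

220.39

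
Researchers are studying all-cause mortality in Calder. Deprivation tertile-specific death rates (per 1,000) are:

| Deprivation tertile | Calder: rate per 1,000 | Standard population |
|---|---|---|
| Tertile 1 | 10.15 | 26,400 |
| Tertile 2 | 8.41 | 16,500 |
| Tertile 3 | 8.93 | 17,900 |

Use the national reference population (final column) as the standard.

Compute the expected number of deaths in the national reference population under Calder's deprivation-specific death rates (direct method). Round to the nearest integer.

Expected deaths = Σ (standard pop × deprivation-specific rate ÷ 1,000)
= 26,400×10.15/1,000 + 16,500×8.41/1,000 + 17,900×8.93/1,000
= 267.96 + 138.76 + 159.85 = 566.57.

567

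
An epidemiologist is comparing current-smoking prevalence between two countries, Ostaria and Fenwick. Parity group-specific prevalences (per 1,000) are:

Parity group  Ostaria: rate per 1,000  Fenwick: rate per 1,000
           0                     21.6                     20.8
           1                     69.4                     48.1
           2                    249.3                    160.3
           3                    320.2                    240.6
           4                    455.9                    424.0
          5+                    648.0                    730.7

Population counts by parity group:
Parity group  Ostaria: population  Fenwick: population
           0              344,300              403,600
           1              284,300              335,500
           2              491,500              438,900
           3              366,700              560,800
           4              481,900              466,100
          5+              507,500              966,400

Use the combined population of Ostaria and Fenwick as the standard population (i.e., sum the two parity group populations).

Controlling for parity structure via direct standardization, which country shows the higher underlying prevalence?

Combined standard total = 5,647,500; weights = 0.1324, 0.1097, 0.1647, 0.1642, 0.1679, 0.2610.
Ostaria: 0.1324×21.6 + 0.1097×69.4 + 0.1647×249.3 + 0.1642×320.2 + 0.1679×455.9 + 0.2610×648.0 = 349.7801 per 1,000.
Fenwick: 0.1324×20.8 + 0.1097×48.1 + 0.1647×160.3 + 0.1642×240.6 + 0.1679×424.0 + 0.2610×730.7 = 335.8298 per 1,000.
The crude rates (329.41 vs 357.45) would put Fenwick higher, but that reflects its parity composition; once standardized to a common parity structure, Ostaria has the higher underlying rate.

Ostaria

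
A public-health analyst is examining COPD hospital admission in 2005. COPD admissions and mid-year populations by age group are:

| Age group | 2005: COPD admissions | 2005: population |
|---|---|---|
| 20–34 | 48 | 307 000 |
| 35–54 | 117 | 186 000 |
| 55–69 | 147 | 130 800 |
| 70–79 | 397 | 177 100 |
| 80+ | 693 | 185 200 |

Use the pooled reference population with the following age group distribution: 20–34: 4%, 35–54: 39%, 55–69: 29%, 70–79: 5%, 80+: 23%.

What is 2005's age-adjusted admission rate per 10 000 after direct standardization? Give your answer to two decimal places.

Age-specific rates per 10 000 for 2005: 1.56, 6.29, 11.24, 22.42, 37.42.
Standard weights: 0.04, 0.39, 0.29, 0.05, 0.23.
Standardized rate: 0.0400×1.56 + 0.3900×6.29 + 0.2900×11.24 + 0.0500×22.42 + 0.2300×37.42 = 15.5021 per 10 000.

15.50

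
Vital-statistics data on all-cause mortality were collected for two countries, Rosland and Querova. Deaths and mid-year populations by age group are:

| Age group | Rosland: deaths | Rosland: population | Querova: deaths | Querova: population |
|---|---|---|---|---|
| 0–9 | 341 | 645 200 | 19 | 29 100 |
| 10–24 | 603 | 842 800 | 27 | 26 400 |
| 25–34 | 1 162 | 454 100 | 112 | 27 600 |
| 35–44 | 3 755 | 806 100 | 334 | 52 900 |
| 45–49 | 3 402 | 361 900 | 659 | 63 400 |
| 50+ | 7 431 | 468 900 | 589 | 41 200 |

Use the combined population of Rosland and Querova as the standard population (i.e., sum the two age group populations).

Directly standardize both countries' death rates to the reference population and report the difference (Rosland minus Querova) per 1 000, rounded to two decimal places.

Age-specific rates per 1 000 for Rosland: 0.529, 0.715, 2.559, 4.658, 9.400, 15.848.
For Querova: 0.653, 1.023, 4.058, 6.314, 10.394, 14.296.
Combined standard total = 3 819 600; weights = 0.1765, 0.2276, 0.1261, 0.2249, 0.1113, 0.1335.
Rosland: 0.1765×0.529 + 0.2276×0.715 + 0.1261×2.559 + 0.2249×4.658 + 0.1113×9.400 + 0.1335×15.848 = 4.7896 per 1 000.
Querova: 0.1765×0.653 + 0.2276×1.023 + 0.1261×4.058 + 0.2249×6.314 + 0.1113×10.394 + 0.1335×14.296 = 5.3463 per 1 000.
Difference = 4.7896 − 5.3463 = -0.5567.

-0.56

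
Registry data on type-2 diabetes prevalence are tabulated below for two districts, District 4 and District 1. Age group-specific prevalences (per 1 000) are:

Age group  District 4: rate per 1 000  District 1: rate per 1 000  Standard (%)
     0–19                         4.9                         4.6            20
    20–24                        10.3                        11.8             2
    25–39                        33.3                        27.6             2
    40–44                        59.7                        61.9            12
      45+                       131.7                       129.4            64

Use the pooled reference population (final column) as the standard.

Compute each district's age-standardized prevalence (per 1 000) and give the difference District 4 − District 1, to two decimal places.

1.35

Standard weights: 0.20, 0.02, 0.02, 0.12, 0.64.
District 4: 0.2000×4.9 + 0.0200×10.3 + 0.0200×33.3 + 0.1200×59.7 + 0.6400×131.7 = 93.3040 per 1 000.
District 1: 0.2000×4.6 + 0.0200×11.8 + 0.0200×27.6 + 0.1200×61.9 + 0.6400×129.4 = 91.9520 per 1 000.
Difference = 93.3040 − 91.9520 = 1.3520.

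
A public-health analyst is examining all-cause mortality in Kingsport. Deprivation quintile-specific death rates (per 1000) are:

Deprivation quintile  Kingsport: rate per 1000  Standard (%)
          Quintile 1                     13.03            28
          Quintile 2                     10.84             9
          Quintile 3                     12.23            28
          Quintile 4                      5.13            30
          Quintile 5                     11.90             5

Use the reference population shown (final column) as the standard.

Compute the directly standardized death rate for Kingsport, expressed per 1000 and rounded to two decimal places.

Standard weights: 0.28, 0.09, 0.28, 0.30, 0.05.
Standardized rate: 0.2800×13.03 + 0.0900×10.84 + 0.2800×12.23 + 0.3000×5.13 + 0.0500×11.90 = 10.1824 per 1000.

10.18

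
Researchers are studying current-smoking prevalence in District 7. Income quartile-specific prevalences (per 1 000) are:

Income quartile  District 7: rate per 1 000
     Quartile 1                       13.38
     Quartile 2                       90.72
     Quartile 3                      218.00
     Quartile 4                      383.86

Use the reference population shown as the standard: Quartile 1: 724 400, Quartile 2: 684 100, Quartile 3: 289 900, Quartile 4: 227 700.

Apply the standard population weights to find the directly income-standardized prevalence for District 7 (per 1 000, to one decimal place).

115.4

Standard total = 1 926 100; weights = 0.3761, 0.3552, 0.1505, 0.1182.
Standardized rate: 0.3761×13.38 + 0.3552×90.72 + 0.1505×218.00 + 0.1182×383.86 = 115.4442 per 1 000.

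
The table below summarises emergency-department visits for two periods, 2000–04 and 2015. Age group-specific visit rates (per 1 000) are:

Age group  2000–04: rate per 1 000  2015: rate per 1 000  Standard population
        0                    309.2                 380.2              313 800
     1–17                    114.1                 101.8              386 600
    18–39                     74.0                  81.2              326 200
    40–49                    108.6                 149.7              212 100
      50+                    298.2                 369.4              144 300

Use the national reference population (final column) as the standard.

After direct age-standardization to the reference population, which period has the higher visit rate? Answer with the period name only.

Standard total = 1 383 000; weights = 0.2269, 0.2795, 0.2359, 0.1534, 0.1043.
2000–04: 0.2269×309.2 + 0.2795×114.1 + 0.2359×74.0 + 0.1534×108.6 + 0.1043×298.2 = 167.2749 per 1 000.
2015: 0.2269×380.2 + 0.2795×101.8 + 0.2359×81.2 + 0.1534×149.7 + 0.1043×369.4 = 195.3766 per 1 000.

2015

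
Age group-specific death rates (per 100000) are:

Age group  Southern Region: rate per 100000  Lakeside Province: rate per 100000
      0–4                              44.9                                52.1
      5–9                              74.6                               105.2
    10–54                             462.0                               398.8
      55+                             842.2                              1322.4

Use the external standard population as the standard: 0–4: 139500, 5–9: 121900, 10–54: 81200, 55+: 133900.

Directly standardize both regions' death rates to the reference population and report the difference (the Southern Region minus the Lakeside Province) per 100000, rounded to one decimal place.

-134.1

Standard total = 476500; weights = 0.2928, 0.2558, 0.1704, 0.2810.
The Southern Region: 0.2928×44.9 + 0.2558×74.6 + 0.1704×462.0 + 0.2810×842.2 = 347.6228 per 100000.
The Lakeside Province: 0.2928×52.1 + 0.2558×105.2 + 0.1704×398.8 + 0.2810×1322.4 = 481.7288 per 100000.
Difference = 347.6228 − 481.7288 = -134.1059.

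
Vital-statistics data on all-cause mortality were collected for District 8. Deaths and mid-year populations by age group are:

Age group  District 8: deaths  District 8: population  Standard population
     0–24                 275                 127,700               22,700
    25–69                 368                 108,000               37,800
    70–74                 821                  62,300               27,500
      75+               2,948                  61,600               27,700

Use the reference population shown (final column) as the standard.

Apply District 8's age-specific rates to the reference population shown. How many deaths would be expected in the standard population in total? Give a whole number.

Age-specific rates per 1,000 for District 8: 2.153, 3.407, 13.178, 47.857.
Expected deaths = Σ (standard pop × age-specific rate ÷ 1,000)
= 22,700×2.153/1,000 + 37,800×3.407/1,000 + 27,500×13.178/1,000 + 27,700×47.857/1,000
= 48.88 + 128.80 + 362.40 + 1325.64 = 1865.73.

1866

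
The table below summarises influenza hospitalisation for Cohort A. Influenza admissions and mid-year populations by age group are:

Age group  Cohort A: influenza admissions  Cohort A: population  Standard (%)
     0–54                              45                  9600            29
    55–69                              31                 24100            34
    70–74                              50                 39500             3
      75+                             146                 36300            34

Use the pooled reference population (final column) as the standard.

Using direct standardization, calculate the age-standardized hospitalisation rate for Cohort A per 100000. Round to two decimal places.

320.22

Age-specific rates per 100000 for Cohort A: 468.75, 128.63, 126.58, 402.20.
Standard weights: 0.29, 0.34, 0.03, 0.34.
Standardized rate: 0.2900×468.75 + 0.3400×128.63 + 0.0300×126.58 + 0.3400×402.20 = 320.2187 per 100000.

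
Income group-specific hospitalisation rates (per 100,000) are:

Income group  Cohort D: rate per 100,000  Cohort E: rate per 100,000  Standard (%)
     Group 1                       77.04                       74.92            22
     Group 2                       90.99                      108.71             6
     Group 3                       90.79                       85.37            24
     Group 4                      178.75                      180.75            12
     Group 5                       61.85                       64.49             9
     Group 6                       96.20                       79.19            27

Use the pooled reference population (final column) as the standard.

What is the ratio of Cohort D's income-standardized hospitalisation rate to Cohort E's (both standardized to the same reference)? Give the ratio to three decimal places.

1.052

Standard weights: 0.22, 0.06, 0.24, 0.12, 0.09, 0.27.
Cohort D: 0.2200×77.04 + 0.0600×90.99 + 0.2400×90.79 + 0.1200×178.75 + 0.0900×61.85 + 0.2700×96.20 = 97.1883 per 100,000.
Cohort E: 0.2200×74.92 + 0.0600×108.71 + 0.2400×85.37 + 0.1200×180.75 + 0.0900×64.49 + 0.2700×79.19 = 92.3692 per 100,000.
Ratio = 97.1883 ÷ 92.3692 = 1.05217.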